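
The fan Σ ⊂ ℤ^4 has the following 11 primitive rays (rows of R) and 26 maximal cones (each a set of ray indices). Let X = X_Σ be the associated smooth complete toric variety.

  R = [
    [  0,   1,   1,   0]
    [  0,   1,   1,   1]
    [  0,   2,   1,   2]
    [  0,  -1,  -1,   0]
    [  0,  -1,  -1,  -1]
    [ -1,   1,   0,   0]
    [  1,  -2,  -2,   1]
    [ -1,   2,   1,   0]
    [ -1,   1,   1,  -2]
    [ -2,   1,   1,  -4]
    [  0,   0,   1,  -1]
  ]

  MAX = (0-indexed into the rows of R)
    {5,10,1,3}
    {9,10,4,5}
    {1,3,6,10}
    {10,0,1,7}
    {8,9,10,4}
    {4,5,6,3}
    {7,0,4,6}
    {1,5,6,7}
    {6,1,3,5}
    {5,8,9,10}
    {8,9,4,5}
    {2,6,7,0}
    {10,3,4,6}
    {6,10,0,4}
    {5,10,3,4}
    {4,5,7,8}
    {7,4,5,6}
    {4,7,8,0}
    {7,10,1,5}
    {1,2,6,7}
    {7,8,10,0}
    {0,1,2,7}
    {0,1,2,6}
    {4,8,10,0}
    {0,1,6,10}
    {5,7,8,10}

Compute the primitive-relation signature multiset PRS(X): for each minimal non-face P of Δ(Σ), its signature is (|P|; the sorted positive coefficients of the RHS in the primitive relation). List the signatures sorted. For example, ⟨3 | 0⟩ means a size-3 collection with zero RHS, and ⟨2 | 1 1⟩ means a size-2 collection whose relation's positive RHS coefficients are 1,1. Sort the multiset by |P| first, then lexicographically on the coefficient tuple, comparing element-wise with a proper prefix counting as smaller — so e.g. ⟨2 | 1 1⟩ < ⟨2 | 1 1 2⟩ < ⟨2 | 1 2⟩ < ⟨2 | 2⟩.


Primitive collections (23):

  {0,3}:  v_{0} + v_{3} = 0  so sig = ⟨2 | 0⟩
  {1,4}:  v_{1} + v_{4} = 0  so sig = ⟨2 | 0⟩
  {0,5}:  v_{0} + v_{5} = v_{7}  so sig = ⟨2 | 1⟩
  {3,7}:  v_{3} + v_{7} = v_{5}  so sig = ⟨2 | 1⟩
  {6,8}:  v_{6} + v_{8} = v_{4}  so sig = ⟨2 | 1⟩
  {1,8}:  v_{1} + v_{8} = v_{7} + v_{10}  so sig = ⟨2 | 1 1⟩
  {2,8}:  v_{2} + v_{8} = v_{0} + v_{7}  so sig = ⟨2 | 1 1⟩
  {2,9}:  v_{2} + v_{9} = v_{7} + v_{8}  so sig = ⟨2 | 1 1⟩
  {2,10}:  v_{2} + v_{10} = v_{0} + v_{1}  so sig = ⟨2 | 1 1⟩
  {1,9}:  v_{1} + v_{9} = v_{5} + v_{8} + v_{10}  so sig = ⟨2 | 1 1 1⟩
  {2,3}:  v_{2} + v_{3} = v_{1} + v_{6} + v_{7}  so sig = ⟨2 | 1 1 1⟩
  {2,4}:  v_{2} + v_{4} = v_{0} + v_{6} + v_{7}  so sig = ⟨2 | 1 1 1⟩
  {3,8}:  v_{3} + v_{8} = v_{4} + v_{5} + v_{10}  so sig = ⟨2 | 1 1 1⟩
  {2,5}:  v_{2} + v_{5} = v_{1} + v_{6} + 2·v_{7}  so sig = ⟨2 | 1 1 2⟩
  {6,9}:  v_{6} + v_{9} = 2·v_{4} + v_{5} + v_{10}  so sig = ⟨2 | 1 1 2⟩
  {7,9}:  v_{7} + v_{9} = v_{5} + 2·v_{8}  so sig = ⟨2 | 1 2⟩
  {0,9}:  v_{0} + v_{9} = 2·v_{8}  so sig = ⟨2 | 2⟩
  {3,9}:  v_{3} + v_{9} = 2·v_{4} + 2·v_{5} + 2·v_{10}  so sig = ⟨2 | 2 2 2⟩
  {6,7,10}:  v_{6} + v_{7} + v_{10} = 0  so sig = ⟨3 | 0⟩
  {4,7,10}:  v_{4} + v_{7} + v_{10} = v_{8}  so sig = ⟨3 | 1⟩
  {5,6,10}:  v_{5} + v_{6} + v_{10} = v_{3}  so sig = ⟨3 | 1⟩
  {0,1,6,7}:  v_{0} + v_{1} + v_{6} + v_{7} = v_{2}  so sig = ⟨4 | 1⟩
  {4,5,8,10}:  v_{4} + v_{5} + v_{8} + v_{10} = v_{9}  so sig = ⟨4 | 1⟩

Hence PRS(X_Σ) =
[⟨2 | 0⟩, ⟨2 | 0⟩, ⟨2 | 1⟩, ⟨2 | 1⟩, ⟨2 | 1⟩, ⟨2 | 1 1⟩, ⟨2 | 1 1⟩, ⟨2 | 1 1⟩, ⟨2 | 1 1⟩, ⟨2 | 1 1 1⟩, ⟨2 | 1 1 1⟩, ⟨2 | 1 1 1⟩, ⟨2 | 1 1 1⟩, ⟨2 | 1 1 2⟩, ⟨2 | 1 1 2⟩, ⟨2 | 1 2⟩, ⟨2 | 2⟩, ⟨2 | 2 2 2⟩, ⟨3 | 0⟩, ⟨3 | 1⟩, ⟨3 | 1⟩, ⟨4 | 1⟩, ⟨4 | 1⟩]


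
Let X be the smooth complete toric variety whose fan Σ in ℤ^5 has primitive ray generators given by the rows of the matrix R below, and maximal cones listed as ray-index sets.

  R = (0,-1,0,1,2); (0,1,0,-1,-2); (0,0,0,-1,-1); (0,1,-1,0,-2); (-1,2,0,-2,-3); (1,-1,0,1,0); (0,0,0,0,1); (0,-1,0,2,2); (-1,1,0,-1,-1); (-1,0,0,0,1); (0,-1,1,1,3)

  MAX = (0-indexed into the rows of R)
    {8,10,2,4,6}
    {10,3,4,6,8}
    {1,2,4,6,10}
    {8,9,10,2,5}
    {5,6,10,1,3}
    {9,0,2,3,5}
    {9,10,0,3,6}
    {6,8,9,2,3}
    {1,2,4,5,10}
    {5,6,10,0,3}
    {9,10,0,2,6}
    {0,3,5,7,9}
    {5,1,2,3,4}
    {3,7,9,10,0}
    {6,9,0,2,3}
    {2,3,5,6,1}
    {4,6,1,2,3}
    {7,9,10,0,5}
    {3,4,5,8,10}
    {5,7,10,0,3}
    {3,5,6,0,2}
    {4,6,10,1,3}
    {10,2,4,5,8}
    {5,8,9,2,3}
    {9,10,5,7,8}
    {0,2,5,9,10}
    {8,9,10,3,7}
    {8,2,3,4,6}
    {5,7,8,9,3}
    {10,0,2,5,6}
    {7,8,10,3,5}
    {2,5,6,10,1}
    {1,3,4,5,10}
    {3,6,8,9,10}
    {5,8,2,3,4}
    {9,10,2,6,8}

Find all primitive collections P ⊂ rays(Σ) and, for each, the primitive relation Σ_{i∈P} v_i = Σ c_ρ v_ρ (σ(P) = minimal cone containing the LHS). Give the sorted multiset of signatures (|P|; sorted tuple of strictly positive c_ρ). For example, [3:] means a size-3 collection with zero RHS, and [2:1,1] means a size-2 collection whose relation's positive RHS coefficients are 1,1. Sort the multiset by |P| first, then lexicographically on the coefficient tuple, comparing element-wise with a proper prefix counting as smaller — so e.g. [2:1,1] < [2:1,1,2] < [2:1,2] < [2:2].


Δ(Σ) — 11 vertices, 15 min non-faces:

  {0,1}:  v_{0} + v_{1} = 0 — sig = [2:]
  {0,4}:  v_{0} + v_{4} = v_{8} — sig = [2:1]
  {0,8}:  v_{0} + v_{8} = v_{9} — sig = [2:1]
  {1,8}:  v_{1} + v_{8} = v_{4} — sig = [2:1]
  {1,9}:  v_{1} + v_{9} = v_{8} — sig = [2:1]
  {2,7}:  v_{2} + v_{7} = v_{5} + v_{9} — sig = [2:1,1]
  {6,7}:  v_{6} + v_{7} = v_{0} + v_{3} + v_{10} — sig = [2:1,1,1]
  {1,7}:  v_{1} + v_{7} = v_{3} + v_{5} + v_{8} + v_{10} — sig = [2:1,1,1,1]
  {4,7}:  v_{4} + v_{7} = v_{3} + v_{5} + 2·v_{8} + v_{10} — sig = [2:1,1,1,2]
  {4,9}:  v_{4} + v_{9} = 2·v_{8} — sig = [2:2]
  {2,3,10}:  v_{2} + v_{3} + v_{10} = 0 — sig = [3:]
  {5,6,8}:  v_{5} + v_{6} + v_{8} = 0 — sig = [3:]
  {4,5,6}:  v_{4} + v_{5} + v_{6} = v_{1} — sig = [3:1]
  {5,6,9}:  v_{5} + v_{6} + v_{9} = v_{0} — sig = [3:1]
  {3,5,9,10}:  v_{3} + v_{5} + v_{9} + v_{10} = v_{7} — sig = [4:1]

Sorted signature multiset PRS(X):
    [2:]
    [2:1]
    [2:1]
    [2:1]
    [2:1]
    [2:1,1]
    [2:1,1,1]
    [2:1,1,1,1]
    [2:1,1,1,2]
    [2:2]
    [3:]
    [3:]
    [3:1]
    [3:1]
    [4:1]


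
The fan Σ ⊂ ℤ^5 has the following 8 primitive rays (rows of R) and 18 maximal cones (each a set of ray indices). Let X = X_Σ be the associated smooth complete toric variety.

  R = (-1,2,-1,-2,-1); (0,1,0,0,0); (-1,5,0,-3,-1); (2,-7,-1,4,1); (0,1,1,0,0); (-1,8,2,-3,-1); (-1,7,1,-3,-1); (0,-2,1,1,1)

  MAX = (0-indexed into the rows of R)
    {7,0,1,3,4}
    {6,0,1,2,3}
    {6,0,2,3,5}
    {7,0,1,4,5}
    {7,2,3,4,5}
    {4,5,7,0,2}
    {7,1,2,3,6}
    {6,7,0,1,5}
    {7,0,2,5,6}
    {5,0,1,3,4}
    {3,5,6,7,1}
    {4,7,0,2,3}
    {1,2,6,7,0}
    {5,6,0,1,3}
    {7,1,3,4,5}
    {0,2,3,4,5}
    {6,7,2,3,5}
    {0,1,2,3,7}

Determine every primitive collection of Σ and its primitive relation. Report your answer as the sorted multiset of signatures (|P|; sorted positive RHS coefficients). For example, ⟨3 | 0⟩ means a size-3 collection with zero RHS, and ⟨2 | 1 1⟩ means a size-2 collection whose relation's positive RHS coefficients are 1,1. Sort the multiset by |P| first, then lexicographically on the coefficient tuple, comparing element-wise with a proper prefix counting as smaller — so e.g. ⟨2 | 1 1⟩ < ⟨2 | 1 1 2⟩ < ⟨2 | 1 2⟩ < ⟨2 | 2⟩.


Δ(Σ) — 8 vertices, 5 min non-faces:

  P = {4,6}:  v_{4} + v_{6} = v_{5} — sig = ⟨2 | 1⟩
  P = {1,2,4}:  v_{1} + v_{2} + v_{4} = v_{6} — sig = ⟨3 | 1⟩
  P = {1,2,5}:  v_{1} + v_{2} + v_{5} = 2·v_{6} — sig = ⟨3 | 2⟩
  P = {0,3,6,7}:  v_{0} + v_{3} + v_{6} + v_{7} = 0 — sig = ⟨4 | 0⟩
  P = {0,3,5,7}:  v_{0} + v_{3} + v_{5} + v_{7} = v_{4} — sig = ⟨4 | 1⟩

so the primitive-relation signature multiset is
    ⟨2 | 1⟩
    ⟨3 | 1⟩
    ⟨3 | 2⟩
    ⟨4 | 0⟩
    ⟨4 | 1⟩


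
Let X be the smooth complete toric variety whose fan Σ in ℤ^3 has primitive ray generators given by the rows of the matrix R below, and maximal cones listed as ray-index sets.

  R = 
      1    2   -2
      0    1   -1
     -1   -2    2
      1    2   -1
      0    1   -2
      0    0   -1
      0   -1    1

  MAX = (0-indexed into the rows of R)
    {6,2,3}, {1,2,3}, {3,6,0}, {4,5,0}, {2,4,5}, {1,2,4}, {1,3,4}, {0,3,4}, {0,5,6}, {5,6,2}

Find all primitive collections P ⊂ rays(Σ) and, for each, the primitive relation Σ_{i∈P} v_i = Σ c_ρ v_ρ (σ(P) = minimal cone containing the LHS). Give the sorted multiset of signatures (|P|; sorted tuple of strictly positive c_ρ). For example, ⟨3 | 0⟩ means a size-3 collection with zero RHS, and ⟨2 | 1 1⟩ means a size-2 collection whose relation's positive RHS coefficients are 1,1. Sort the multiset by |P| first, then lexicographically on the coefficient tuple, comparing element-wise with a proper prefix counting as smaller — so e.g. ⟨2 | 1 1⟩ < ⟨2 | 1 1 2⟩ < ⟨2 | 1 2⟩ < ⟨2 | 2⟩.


Minimal non-faces — 7 found among 7 rays, 10 max cones:

  P={0,2}:  v_{0} + v_{2} = 0  →  sig = ⟨2 | 0⟩
  P={1,6}:  v_{1} + v_{6} = 0  →  sig = ⟨2 | 0⟩
  P={1,5}:  v_{1} + v_{5} = v_{4}  →  sig = ⟨2 | 1⟩
  P={3,5}:  v_{3} + v_{5} = v_{0}  →  sig = ⟨2 | 1⟩
  P={4,6}:  v_{4} + v_{6} = v_{5}  →  sig = ⟨2 | 1⟩
  P={0,1}:  v_{0} + v_{1} = v_{3} + v_{4}  →  sig = ⟨2 | 1 1⟩
  P={2,3,4}:  v_{2} + v_{3} + v_{4} = v_{1}  →  sig = ⟨3 | 1⟩

so the primitive-relation signature multiset is
    ⟨2 | 0⟩
    ⟨2 | 0⟩
    ⟨2 | 1⟩
    ⟨2 | 1⟩
    ⟨2 | 1⟩
    ⟨2 | 1 1⟩
    ⟨3 | 1⟩


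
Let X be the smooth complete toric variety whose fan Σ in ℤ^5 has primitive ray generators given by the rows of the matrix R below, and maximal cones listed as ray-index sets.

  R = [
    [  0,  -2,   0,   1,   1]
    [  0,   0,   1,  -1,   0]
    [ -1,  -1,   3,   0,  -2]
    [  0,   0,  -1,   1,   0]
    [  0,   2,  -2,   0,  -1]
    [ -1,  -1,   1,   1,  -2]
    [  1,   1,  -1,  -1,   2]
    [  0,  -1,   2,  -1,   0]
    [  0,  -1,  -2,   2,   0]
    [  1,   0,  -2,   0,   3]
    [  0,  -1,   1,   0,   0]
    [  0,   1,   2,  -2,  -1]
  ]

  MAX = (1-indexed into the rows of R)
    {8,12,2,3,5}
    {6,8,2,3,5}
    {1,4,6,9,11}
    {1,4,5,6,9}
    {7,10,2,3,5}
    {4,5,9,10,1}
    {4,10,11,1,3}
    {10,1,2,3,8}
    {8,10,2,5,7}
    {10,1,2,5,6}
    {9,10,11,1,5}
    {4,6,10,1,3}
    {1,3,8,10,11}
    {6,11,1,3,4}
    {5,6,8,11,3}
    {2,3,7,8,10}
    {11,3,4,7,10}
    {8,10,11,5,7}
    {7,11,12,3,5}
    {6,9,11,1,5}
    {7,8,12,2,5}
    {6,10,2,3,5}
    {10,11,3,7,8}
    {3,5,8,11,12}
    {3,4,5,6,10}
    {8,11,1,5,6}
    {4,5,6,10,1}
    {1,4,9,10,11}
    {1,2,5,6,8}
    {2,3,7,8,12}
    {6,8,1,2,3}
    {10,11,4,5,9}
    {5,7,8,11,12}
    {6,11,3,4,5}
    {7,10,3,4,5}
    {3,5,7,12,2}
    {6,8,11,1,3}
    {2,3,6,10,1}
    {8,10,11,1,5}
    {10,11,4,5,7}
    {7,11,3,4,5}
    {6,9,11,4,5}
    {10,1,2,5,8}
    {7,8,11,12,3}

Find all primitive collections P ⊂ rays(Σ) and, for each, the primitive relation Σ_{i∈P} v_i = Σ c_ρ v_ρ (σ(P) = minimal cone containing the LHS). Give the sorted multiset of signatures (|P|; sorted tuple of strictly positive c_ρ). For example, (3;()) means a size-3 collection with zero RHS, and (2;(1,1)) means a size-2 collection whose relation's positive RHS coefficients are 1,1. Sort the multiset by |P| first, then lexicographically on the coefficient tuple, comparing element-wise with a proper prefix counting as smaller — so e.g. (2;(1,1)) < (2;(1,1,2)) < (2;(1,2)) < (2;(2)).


22 collections generate NE(X_Σ); each relation:

  {2,4}:  v_{2} + v_{4} = 0 — sig = (2;())
  {6,7}:  v_{6} + v_{7} = 0 — sig = (2;())
  {1,12}:  v_{1} + v_{12} = v_{8} — sig = (2;(1))
  {2,11}:  v_{2} + v_{11} = v_{8} — sig = (2;(1))
  {4,8}:  v_{4} + v_{8} = v_{11} — sig = (2;(1))
  {1,7}:  v_{1} + v_{7} = v_{10} + v_{11} — sig = (2;(1,1))
  {10,12}:  v_{10} + v_{12} = v_{2} + v_{7} — sig = (2;(1,1))
  {2,9}:  v_{2} + v_{9} = v_{1} + v_{5} + v_{11} — sig = (2;(1,1,1))
  {3,9}:  v_{3} + v_{9} = v_{4} + v_{6} + v_{11} — sig = (2;(1,1,1))
  {6,12}:  v_{6} + v_{12} = v_{3} + v_{5} + v_{8} — sig = (2;(1,1,1))
  {4,12}:  v_{4} + v_{12} = v_{3} + v_{5} + v_{7} + v_{11} — sig = (2;(1,1,1,1))
  {7,9}:  v_{7} + v_{9} = v_{4} + v_{5} + v_{10} + 2·v_{11} — sig = (2;(1,1,1,2))
  {8,9}:  v_{8} + v_{9} = v_{1} + v_{5} + 2·v_{11} — sig = (2;(1,1,2))
  {9,12}:  v_{9} + v_{12} = v_{5} + 2·v_{11} — sig = (2;(1,2))
  {1,3,5}:  v_{1} + v_{3} + v_{5} = v_{6} — sig = (3;(1))
  {6,10,11}:  v_{6} + v_{10} + v_{11} = v_{1} — sig = (3;(1))
  {6,8,10}:  v_{6} + v_{8} + v_{10} = v_{1} + v_{2} — sig = (3;(1,1))
  {6,9,10}:  v_{6} + v_{9} + v_{10} = 2·v_{1} + v_{4} + v_{5} — sig = (3;(1,1,2))
  {3,5,10,11}:  v_{3} + v_{5} + v_{10} + v_{11} = 0 — sig = (4;())
  {1,4,5,11}:  v_{1} + v_{4} + v_{5} + v_{11} = v_{9} — sig = (4;(1))
  {3,5,7,8}:  v_{3} + v_{5} + v_{7} + v_{8} = v_{12} — sig = (4;(1))
  {3,5,8,10}:  v_{3} + v_{5} + v_{8} + v_{10} = v_{2} — sig = (4;(1))

Sorted signature multiset PRS(X):
[(2;()), (2;()), (2;(1)), (2;(1)), (2;(1)), (2;(1,1)), (2;(1,1)), (2;(1,1,1)), (2;(1,1,1)), (2;(1,1,1)), (2;(1,1,1,1)), (2;(1,1,1,2)), (2;(1,1,2)), (2;(1,2)), (3;(1)), (3;(1)), (3;(1,1)), (3;(1,1,2)), (4;()), (4;(1)), (4;(1)), (4;(1))]


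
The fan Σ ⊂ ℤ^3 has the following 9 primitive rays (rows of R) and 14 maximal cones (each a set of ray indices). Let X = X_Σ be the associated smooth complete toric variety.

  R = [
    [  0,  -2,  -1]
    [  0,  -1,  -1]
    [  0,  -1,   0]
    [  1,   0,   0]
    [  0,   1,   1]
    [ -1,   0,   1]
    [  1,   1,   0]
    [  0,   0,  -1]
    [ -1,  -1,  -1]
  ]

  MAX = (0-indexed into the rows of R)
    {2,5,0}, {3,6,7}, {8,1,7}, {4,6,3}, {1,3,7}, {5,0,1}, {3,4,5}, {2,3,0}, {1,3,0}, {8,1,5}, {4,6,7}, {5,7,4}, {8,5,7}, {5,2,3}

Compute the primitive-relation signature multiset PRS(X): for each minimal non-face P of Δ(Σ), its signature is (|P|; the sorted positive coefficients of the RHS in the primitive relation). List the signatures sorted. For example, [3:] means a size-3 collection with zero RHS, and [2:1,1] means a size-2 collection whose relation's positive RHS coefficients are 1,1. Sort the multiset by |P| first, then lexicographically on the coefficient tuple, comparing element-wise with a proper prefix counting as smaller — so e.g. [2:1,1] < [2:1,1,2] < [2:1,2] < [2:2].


The 20 primitive collections of Σ (r=9, n=3):

  P = {1,4}:  v_{1} + v_{4} = 0 — sig = [2:]
  P = {0,4}:  v_{0} + v_{4} = v_{2} — sig = [2:1]
  P = {1,2}:  v_{1} + v_{2} = v_{0} — sig = [2:1]
  P = {2,6}:  v_{2} + v_{6} = v_{3} — sig = [2:1]
  P = {2,7}:  v_{2} + v_{7} = v_{1} — sig = [2:1]
  P = {3,8}:  v_{3} + v_{8} = v_{1} — sig = [2:1]
  P = {5,6}:  v_{5} + v_{6} = v_{4} — sig = [2:1]
  P = {6,8}:  v_{6} + v_{8} = v_{7} — sig = [2:1]
  P = {0,6}:  v_{0} + v_{6} = v_{1} + v_{3} — sig = [2:1,1]
  P = {1,6}:  v_{1} + v_{6} = v_{3} + v_{7} — sig = [2:1,1]
  P = {2,4}:  v_{2} + v_{4} = v_{3} + v_{5} — sig = [2:1,1]
  P = {4,8}:  v_{4} + v_{8} = v_{5} + v_{7} — sig = [2:1,1]
  P = {2,8}:  v_{2} + v_{8} = 2·v_{1} + v_{5} — sig = [2:1,2]
  P = {0,8}:  v_{0} + v_{8} = 3·v_{1} + v_{5} — sig = [2:1,3]
  P = {0,7}:  v_{0} + v_{7} = 2·v_{1} — sig = [2:2]
  P = {3,5,7}:  v_{3} + v_{5} + v_{7} = 0 — sig = [3:]
  P = {1,3,5}:  v_{1} + v_{3} + v_{5} = v_{2} — sig = [3:1]
  P = {1,5,7}:  v_{1} + v_{5} + v_{7} = v_{8} — sig = [3:1]
  P = {3,4,7}:  v_{3} + v_{4} + v_{7} = v_{6} — sig = [3:1]
  P = {0,3,5}:  v_{0} + v_{3} + v_{5} = 2·v_{2} — sig = [3:2]

Hence PRS(X_Σ) =
{ [2:],  [2:1] ×7,  [2:1,1] ×4,  [2:1,2],  [2:1,3],  [2:2],  [3:],  [3:1] ×3,  [3:2] }


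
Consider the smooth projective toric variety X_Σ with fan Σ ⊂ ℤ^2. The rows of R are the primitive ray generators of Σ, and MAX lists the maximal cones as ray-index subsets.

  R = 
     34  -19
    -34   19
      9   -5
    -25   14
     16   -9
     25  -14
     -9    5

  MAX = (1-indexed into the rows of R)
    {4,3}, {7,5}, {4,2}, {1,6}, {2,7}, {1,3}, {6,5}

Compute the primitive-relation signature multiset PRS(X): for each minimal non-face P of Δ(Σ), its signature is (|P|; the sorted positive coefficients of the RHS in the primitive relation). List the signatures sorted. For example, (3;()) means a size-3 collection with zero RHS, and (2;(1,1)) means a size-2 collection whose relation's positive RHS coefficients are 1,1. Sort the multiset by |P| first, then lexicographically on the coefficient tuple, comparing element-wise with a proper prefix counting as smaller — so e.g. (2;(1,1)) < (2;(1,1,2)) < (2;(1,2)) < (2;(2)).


Minimal non-faces — 14 found among 7 rays, 7 max cones:

  • {1,2}:  v_{1} + v_{2} = 0  →  sig = (2;())
  • {3,7}:  v_{3} + v_{7} = 0  →  sig = (2;())
  • {4,6}:  v_{4} + v_{6} = 0  →  sig = (2;())
  • {1,4}:  v_{1} + v_{4} = v_{3}  →  sig = (2;(1))
  • {1,7}:  v_{1} + v_{7} = v_{6}  →  sig = (2;(1))
  • {2,3}:  v_{2} + v_{3} = v_{4}  →  sig = (2;(1))
  • {2,6}:  v_{2} + v_{6} = v_{7}  →  sig = (2;(1))
  • {3,5}:  v_{3} + v_{5} = v_{6}  →  sig = (2;(1))
  • {3,6}:  v_{3} + v_{6} = v_{1}  →  sig = (2;(1))
  • {4,5}:  v_{4} + v_{5} = v_{7}  →  sig = (2;(1))
  • {4,7}:  v_{4} + v_{7} = v_{2}  →  sig = (2;(1))
  • {6,7}:  v_{6} + v_{7} = v_{5}  →  sig = (2;(1))
  • {1,5}:  v_{1} + v_{5} = 2·v_{6}  →  sig = (2;(2))
  • {2,5}:  v_{2} + v_{5} = 2·v_{7}  →  sig = (2;(2))

Sorted signature multiset PRS(X):
    (2;())
    (2;())
    (2;())
    (2;(1))
    (2;(1))
    (2;(1))
    (2;(1))
    (2;(1))
    (2;(1))
    (2;(1))
    (2;(1))
    (2;(1))
    (2;(2))
    (2;(2))


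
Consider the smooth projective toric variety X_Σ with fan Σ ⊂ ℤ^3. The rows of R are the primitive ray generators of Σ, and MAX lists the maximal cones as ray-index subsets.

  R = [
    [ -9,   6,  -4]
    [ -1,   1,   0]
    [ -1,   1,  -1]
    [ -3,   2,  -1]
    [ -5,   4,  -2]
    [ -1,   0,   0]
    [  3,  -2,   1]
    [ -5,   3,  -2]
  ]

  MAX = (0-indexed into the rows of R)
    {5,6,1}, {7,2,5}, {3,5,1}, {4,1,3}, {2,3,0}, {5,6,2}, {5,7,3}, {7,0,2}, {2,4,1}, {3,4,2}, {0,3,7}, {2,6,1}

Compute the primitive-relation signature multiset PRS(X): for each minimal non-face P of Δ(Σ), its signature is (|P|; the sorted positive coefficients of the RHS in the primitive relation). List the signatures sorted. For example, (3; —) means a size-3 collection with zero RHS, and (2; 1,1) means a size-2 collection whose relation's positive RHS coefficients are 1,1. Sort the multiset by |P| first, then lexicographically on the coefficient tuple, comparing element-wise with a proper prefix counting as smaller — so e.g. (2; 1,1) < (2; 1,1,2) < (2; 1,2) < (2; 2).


Σ has 14 primitive collections:

  • {3,6}:  v_{3} + v_{6} = 0 ; sig = (2; —)
  • {0,6}:  v_{0} + v_{6} = v_{2} + v_{7} ; sig = (2; 1,1)
  • {4,6}:  v_{4} + v_{6} = v_{1} + v_{2} ; sig = (2; 1,1)
  • {6,7}:  v_{6} + v_{7} = v_{2} + v_{5} ; sig = (2; 1,1)
  • {0,1}:  v_{0} + v_{1} = v_{2} + 3·v_{3} ; sig = (2; 1,3)
  • {4,7}:  v_{4} + v_{7} = v_{2} + 3·v_{3} ; sig = (2; 1,3)
  • {0,5}:  v_{0} + v_{5} = 2·v_{7} ; sig = (2; 2)
  • {1,7}:  v_{1} + v_{7} = 2·v_{3} ; sig = (2; 2)
  • {4,5}:  v_{4} + v_{5} = 2·v_{3} ; sig = (2; 2)
  • {0,4}:  v_{0} + v_{4} = 2·v_{2} + 4·v_{3} ; sig = (2; 2,4)
  • {1,2,3}:  v_{1} + v_{2} + v_{3} = v_{4} ; sig = (3; 1)
  • {1,2,5}:  v_{1} + v_{2} + v_{5} = v_{3} ; sig = (3; 1)
  • {2,3,5}:  v_{2} + v_{3} + v_{5} = v_{7} ; sig = (3; 1)
  • {2,3,7}:  v_{2} + v_{3} + v_{7} = v_{0} ; sig = (3; 1)

so the primitive-relation signature multiset is
    (2; —)
    (2; 1,1)
    (2; 1,1)
    (2; 1,1)
    (2; 1,3)
    (2; 1,3)
    (2; 2)
    (2; 2)
    (2; 2)
    (2; 2,4)
    (3; 1)
    (3; 1)
    (3; 1)
    (3; 1)


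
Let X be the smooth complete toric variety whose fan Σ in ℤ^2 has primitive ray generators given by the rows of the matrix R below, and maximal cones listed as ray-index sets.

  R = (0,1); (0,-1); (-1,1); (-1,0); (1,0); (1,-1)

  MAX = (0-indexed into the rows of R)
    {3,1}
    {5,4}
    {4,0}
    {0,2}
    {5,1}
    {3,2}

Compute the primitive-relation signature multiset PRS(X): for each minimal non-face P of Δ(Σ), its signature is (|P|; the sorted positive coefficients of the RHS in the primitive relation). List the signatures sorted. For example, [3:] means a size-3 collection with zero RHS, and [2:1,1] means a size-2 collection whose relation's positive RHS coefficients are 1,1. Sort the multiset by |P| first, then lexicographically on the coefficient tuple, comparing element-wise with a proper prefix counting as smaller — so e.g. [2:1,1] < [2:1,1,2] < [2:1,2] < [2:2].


Δ(Σ) — 6 vertices, 9 min non-faces:

  P={0,1}:  v_{0} + v_{1} = 0  ⇒ sig = [2:]
  P={2,5}:  v_{2} + v_{5} = 0  ⇒ sig = [2:]
  P={3,4}:  v_{3} + v_{4} = 0  ⇒ sig = [2:]
  P={0,3}:  v_{0} + v_{3} = v_{2}  ⇒ sig = [2:1]
  P={0,5}:  v_{0} + v_{5} = v_{4}  ⇒ sig = [2:1]
  P={1,2}:  v_{1} + v_{2} = v_{3}  ⇒ sig = [2:1]
  P={1,4}:  v_{1} + v_{4} = v_{5}  ⇒ sig = [2:1]
  P={2,4}:  v_{2} + v_{4} = v_{0}  ⇒ sig = [2:1]
  P={3,5}:  v_{3} + v_{5} = v_{1}  ⇒ sig = [2:1]

Signatures (|P|; sorted positive RHS coefficients), sorted:
    [2:]
    [2:]
    [2:]
    [2:1]
    [2:1]
    [2:1]
    [2:1]
    [2:1]
    [2:1]


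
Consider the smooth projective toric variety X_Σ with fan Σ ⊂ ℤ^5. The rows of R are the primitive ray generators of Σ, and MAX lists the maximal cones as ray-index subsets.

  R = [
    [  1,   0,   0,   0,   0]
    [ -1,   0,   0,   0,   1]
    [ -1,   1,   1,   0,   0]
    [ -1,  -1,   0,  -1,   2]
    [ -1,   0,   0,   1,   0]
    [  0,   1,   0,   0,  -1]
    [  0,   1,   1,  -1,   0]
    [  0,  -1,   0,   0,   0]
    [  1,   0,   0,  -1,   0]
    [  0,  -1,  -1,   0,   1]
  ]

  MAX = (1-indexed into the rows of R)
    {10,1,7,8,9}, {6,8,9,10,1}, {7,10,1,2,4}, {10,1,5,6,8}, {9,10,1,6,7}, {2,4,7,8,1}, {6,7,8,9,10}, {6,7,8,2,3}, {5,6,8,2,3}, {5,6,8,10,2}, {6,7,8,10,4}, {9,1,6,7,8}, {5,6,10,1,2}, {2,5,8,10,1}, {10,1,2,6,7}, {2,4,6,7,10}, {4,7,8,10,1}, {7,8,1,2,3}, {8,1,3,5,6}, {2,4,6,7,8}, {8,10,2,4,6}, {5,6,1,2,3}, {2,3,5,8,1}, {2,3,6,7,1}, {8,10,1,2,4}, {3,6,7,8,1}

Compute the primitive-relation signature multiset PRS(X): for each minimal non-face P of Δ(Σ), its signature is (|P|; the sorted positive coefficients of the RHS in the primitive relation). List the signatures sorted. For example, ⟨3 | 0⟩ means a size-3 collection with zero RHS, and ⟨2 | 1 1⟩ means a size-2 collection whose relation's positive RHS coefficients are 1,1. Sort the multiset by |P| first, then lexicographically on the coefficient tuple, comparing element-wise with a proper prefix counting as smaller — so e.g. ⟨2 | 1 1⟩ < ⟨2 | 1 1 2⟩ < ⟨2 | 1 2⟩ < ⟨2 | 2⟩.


The 12 primitive collections of Σ (r=10, n=5):

  P={5,9}:  v_{5} + v_{9} = 0 ; sig = ⟨2 | 0⟩
  P={3,9}:  v_{3} + v_{9} = v_{7} ; sig = ⟨2 | 1⟩
  P={3,10}:  v_{3} + v_{10} = v_{2} ; sig = ⟨2 | 1⟩
  P={5,7}:  v_{5} + v_{7} = v_{3} ; sig = ⟨2 | 1⟩
  P={2,9}:  v_{2} + v_{9} = v_{7} + v_{10} ; sig = ⟨2 | 1 1⟩
  P={3,4}:  v_{3} + v_{4} = 2·v_{2} + v_{7} + v_{8} ; sig = ⟨2 | 1 1 2⟩
  P={4,5}:  v_{4} + v_{5} = 2·v_{2} + v_{8} ; sig = ⟨2 | 1 2⟩
  P={4,9}:  v_{4} + v_{9} = 2·v_{7} + v_{8} + 2·v_{10} ; sig = ⟨2 | 1 2 2⟩
  P={1,4,6}:  v_{1} + v_{4} + v_{6} = v_{7} + v_{10} ; sig = ⟨3 | 1 1⟩
  P={1,2,6,8}:  v_{1} + v_{2} + v_{6} + v_{8} = 0 ; sig = ⟨4 | 0⟩
  P={2,7,8,10}:  v_{2} + v_{7} + v_{8} + v_{10} = v_{4} ; sig = ⟨4 | 1⟩
  P={1,6,7,8,10}:  v_{1} + v_{6} + v_{7} + v_{8} + v_{10} = v_{9} ; sig = ⟨5 | 1⟩

Hence PRS(X_Σ) =
[⟨2 | 0⟩, ⟨2 | 1⟩, ⟨2 | 1⟩, ⟨2 | 1⟩, ⟨2 | 1 1⟩, ⟨2 | 1 1 2⟩, ⟨2 | 1 2⟩, ⟨2 | 1 2 2⟩, ⟨3 | 1 1⟩, ⟨4 | 0⟩, ⟨4 | 1⟩, ⟨5 | 1⟩]


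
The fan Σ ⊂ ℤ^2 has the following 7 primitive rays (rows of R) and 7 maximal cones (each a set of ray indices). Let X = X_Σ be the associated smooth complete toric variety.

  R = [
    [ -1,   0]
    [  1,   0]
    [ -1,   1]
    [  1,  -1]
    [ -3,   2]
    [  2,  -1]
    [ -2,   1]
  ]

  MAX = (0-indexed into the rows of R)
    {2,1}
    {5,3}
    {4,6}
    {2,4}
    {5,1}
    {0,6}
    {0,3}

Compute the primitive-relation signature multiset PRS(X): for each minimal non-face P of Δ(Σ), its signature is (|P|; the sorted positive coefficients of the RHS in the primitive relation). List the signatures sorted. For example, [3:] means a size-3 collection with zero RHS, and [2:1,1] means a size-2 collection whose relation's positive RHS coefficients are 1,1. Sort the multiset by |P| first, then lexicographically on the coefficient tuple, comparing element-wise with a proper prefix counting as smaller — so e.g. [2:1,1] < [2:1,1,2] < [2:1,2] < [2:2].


Δ(Σ) — 7 vertices, 14 min non-faces:

  P = {0,1}:  v_{0} + v_{1} = 0  so sig = [2:]
  P = {2,3}:  v_{2} + v_{3} = 0  so sig = [2:]
  P = {5,6}:  v_{5} + v_{6} = 0  so sig = [2:]
  P = {0,2}:  v_{0} + v_{2} = v_{6}  so sig = [2:1]
  P = {0,5}:  v_{0} + v_{5} = v_{3}  so sig = [2:1]
  P = {1,3}:  v_{1} + v_{3} = v_{5}  so sig = [2:1]
  P = {1,6}:  v_{1} + v_{6} = v_{2}  so sig = [2:1]
  P = {2,5}:  v_{2} + v_{5} = v_{1}  so sig = [2:1]
  P = {2,6}:  v_{2} + v_{6} = v_{4}  so sig = [2:1]
  P = {3,4}:  v_{3} + v_{4} = v_{6}  so sig = [2:1]
  P = {3,6}:  v_{3} + v_{6} = v_{0}  so sig = [2:1]
  P = {4,5}:  v_{4} + v_{5} = v_{2}  so sig = [2:1]
  P = {0,4}:  v_{0} + v_{4} = 2·v_{6}  so sig = [2:2]
  P = {1,4}:  v_{1} + v_{4} = 2·v_{2}  so sig = [2:2]

Sorted signature multiset PRS(X):
[[2:], [2:], [2:], [2:1], [2:1], [2:1], [2:1], [2:1], [2:1], [2:1], [2:1], [2:1], [2:2], [2:2]]


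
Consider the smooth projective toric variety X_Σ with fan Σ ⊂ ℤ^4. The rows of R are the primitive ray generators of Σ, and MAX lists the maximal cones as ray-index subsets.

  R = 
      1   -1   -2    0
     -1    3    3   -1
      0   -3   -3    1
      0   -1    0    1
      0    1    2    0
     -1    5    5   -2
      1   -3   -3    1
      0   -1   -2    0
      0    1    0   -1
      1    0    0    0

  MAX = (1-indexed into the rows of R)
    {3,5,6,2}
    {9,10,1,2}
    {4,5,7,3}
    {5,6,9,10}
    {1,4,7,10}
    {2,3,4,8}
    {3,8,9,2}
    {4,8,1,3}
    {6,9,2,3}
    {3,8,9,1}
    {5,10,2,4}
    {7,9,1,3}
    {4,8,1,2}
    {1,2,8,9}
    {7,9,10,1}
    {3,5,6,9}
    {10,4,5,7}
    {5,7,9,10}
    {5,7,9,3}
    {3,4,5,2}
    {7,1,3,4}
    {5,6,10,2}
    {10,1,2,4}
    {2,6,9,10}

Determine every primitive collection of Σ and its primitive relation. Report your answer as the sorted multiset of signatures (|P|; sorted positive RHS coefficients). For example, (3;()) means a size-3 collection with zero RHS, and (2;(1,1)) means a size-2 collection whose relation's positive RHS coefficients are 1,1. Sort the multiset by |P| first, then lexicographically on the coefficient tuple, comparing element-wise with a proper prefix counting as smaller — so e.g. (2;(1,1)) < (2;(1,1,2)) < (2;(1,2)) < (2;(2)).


13 collections generate NE(X_Σ); each relation:

  P={2,7}:  v_{2} + v_{7} = 0 — sig = (2;())
  P={4,9}:  v_{4} + v_{9} = 0 — sig = (2;())
  P={5,8}:  v_{5} + v_{8} = 0 — sig = (2;())
  P={1,5}:  v_{1} + v_{5} = v_{10} — sig = (2;(1))
  P={3,10}:  v_{3} + v_{10} = v_{7} — sig = (2;(1))
  P={8,10}:  v_{8} + v_{10} = v_{1} — sig = (2;(1))
  P={4,6}:  v_{4} + v_{6} = v_{2} + v_{5} — sig = (2;(1,1))
  P={6,7}:  v_{6} + v_{7} = v_{5} + v_{9} — sig = (2;(1,1))
  P={6,8}:  v_{6} + v_{8} = v_{2} + v_{9} — sig = (2;(1,1))
  P={7,8}:  v_{7} + v_{8} = v_{1} + v_{3} — sig = (2;(1,1))
  P={1,6}:  v_{1} + v_{6} = v_{2} + v_{9} + v_{10} — sig = (2;(1,1,1))
  P={1,2,3}:  v_{1} + v_{2} + v_{3} = v_{8} — sig = (3;(1))
  P={2,5,9}:  v_{2} + v_{5} + v_{9} = v_{6} — sig = (3;(1))

Signatures (|P|; sorted positive RHS coefficients), sorted:
    |P|=2: 11 collections, coeffs (), (), (), (1), (1), (1), (1,1), (1,1), (1,1), (1,1), (1,1,1)
    |P|=3: 2 collections, coeffs (1), (1)


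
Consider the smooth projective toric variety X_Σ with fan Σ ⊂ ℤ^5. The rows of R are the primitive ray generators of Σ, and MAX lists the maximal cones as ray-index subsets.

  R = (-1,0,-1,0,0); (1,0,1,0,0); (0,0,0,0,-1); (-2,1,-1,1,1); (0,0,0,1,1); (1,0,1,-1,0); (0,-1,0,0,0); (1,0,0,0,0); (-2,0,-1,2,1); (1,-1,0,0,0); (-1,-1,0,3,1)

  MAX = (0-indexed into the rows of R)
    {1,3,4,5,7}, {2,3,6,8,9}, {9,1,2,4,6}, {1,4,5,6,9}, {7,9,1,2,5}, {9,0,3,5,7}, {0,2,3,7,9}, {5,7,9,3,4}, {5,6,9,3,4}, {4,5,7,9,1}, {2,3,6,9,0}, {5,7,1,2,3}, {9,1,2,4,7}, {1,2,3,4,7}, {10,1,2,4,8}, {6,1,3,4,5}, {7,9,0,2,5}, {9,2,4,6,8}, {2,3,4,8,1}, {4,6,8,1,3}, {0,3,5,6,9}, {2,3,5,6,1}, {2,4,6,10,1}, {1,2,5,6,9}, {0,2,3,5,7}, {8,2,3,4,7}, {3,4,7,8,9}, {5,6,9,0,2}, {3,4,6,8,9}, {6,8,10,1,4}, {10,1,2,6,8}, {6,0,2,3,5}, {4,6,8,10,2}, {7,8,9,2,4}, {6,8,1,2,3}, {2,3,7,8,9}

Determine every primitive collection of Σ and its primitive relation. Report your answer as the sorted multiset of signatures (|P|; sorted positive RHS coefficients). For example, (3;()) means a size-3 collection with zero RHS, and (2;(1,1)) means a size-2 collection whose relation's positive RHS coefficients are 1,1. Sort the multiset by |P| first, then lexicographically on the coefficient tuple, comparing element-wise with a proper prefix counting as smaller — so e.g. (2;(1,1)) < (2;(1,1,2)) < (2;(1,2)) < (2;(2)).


Δ(Σ) — 11 vertices, 18 min non-faces:

  • {0,1}:  v_{0} + v_{1} = 0  ⇒ sig = (2;())
  • {6,7}:  v_{6} + v_{7} = v_{9}  ⇒ sig = (2;(1))
  • {0,4}:  v_{0} + v_{4} = v_{3} + v_{9}  ⇒ sig = (2;(1,1))
  • {5,8}:  v_{5} + v_{8} = v_{1} + v_{3} + v_{6}  ⇒ sig = (2;(1,1,1))
  • {0,10}:  v_{0} + v_{10} = v_{2} + v_{4} + v_{6} + v_{8}  ⇒ sig = (2;(1,1,1,1))
  • {0,8}:  v_{0} + v_{8} = v_{2} + 2·v_{3} + v_{6} + v_{9}  ⇒ sig = (2;(1,1,1,2))
  • {5,10}:  v_{5} + v_{10} = 2·v_{1} + v_{6} + v_{8}  ⇒ sig = (2;(1,1,2))
  • {3,10}:  v_{3} + v_{10} = v_{1} + 2·v_{8}  ⇒ sig = (2;(1,2))
  • {7,10}:  v_{7} + v_{10} = 2·v_{2} + 3·v_{4} + v_{6}  ⇒ sig = (2;(1,2,3))
  • {9,10}:  v_{9} + v_{10} = 2·v_{2} + 3·v_{4} + 2·v_{6}  ⇒ sig = (2;(2,2,3))
  • {1,3,9}:  v_{1} + v_{3} + v_{9} = v_{4}  ⇒ sig = (3;(1))
  • {2,4,5}:  v_{2} + v_{4} + v_{5} = v_{1}  ⇒ sig = (3;(1))
  • {1,8,9}:  v_{1} + v_{8} + v_{9} = v_{2} + 2·v_{4} + v_{6}  ⇒ sig = (3;(1,1,2))
  • {1,7,8}:  v_{1} + v_{7} + v_{8} = v_{2} + 2·v_{4}  ⇒ sig = (3;(1,2))
  • {2,3,5,9}:  v_{2} + v_{3} + v_{5} + v_{9} = 0  ⇒ sig = (4;())
  • {2,3,4,6}:  v_{2} + v_{3} + v_{4} + v_{6} = v_{8}  ⇒ sig = (4;(1))
  • {2,3,4,9}:  v_{2} + v_{3} + v_{4} + v_{9} = v_{7} + v_{8}  ⇒ sig = (4;(1,1))
  • {1,2,4,6,8}:  v_{1} + v_{2} + v_{4} + v_{6} + v_{8} = v_{10}  ⇒ sig = (5;(1))

so the primitive-relation signature multiset is
{ (2;()),  (2;(1)),  (2;(1,1)),  (2;(1,1,1)),  (2;(1,1,1,1)),  (2;(1,1,1,2)),  (2;(1,1,2)),  (2;(1,2)),  (2;(1,2,3)),  (2;(2,2,3)),  (3;(1)) ×2,  (3;(1,1,2)),  (3;(1,2)),  (4;()),  (4;(1)),  (4;(1,1)),  (5;(1)) }


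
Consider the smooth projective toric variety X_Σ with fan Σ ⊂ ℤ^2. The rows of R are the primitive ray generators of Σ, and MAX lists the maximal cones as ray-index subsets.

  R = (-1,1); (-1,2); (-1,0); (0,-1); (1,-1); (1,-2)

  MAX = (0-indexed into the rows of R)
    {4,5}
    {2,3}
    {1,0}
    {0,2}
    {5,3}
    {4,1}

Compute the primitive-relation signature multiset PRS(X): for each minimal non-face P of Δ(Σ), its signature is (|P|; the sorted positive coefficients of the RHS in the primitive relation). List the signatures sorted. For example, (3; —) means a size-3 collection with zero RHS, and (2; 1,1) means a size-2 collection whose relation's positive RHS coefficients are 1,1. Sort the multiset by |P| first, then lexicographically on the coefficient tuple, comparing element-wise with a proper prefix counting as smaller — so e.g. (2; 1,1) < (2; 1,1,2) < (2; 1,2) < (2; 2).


|primitive collections| = 9. Relations:

  {0,4}:  v_{0} + v_{4} = 0  so sig = (2; —)
  {1,5}:  v_{1} + v_{5} = 0  so sig = (2; —)
  {0,3}:  v_{0} + v_{3} = v_{2}  so sig = (2; 1)
  {0,5}:  v_{0} + v_{5} = v_{3}  so sig = (2; 1)
  {1,3}:  v_{1} + v_{3} = v_{0}  so sig = (2; 1)
  {2,4}:  v_{2} + v_{4} = v_{3}  so sig = (2; 1)
  {3,4}:  v_{3} + v_{4} = v_{5}  so sig = (2; 1)
  {1,2}:  v_{1} + v_{2} = 2·v_{0}  so sig = (2; 2)
  {2,5}:  v_{2} + v_{5} = 2·v_{3}  so sig = (2; 2)

Hence PRS(X_Σ) =
    |P|=2: 9 collections, coeffs (), (), (1), (1), (1), (1), (1), (2), (2)


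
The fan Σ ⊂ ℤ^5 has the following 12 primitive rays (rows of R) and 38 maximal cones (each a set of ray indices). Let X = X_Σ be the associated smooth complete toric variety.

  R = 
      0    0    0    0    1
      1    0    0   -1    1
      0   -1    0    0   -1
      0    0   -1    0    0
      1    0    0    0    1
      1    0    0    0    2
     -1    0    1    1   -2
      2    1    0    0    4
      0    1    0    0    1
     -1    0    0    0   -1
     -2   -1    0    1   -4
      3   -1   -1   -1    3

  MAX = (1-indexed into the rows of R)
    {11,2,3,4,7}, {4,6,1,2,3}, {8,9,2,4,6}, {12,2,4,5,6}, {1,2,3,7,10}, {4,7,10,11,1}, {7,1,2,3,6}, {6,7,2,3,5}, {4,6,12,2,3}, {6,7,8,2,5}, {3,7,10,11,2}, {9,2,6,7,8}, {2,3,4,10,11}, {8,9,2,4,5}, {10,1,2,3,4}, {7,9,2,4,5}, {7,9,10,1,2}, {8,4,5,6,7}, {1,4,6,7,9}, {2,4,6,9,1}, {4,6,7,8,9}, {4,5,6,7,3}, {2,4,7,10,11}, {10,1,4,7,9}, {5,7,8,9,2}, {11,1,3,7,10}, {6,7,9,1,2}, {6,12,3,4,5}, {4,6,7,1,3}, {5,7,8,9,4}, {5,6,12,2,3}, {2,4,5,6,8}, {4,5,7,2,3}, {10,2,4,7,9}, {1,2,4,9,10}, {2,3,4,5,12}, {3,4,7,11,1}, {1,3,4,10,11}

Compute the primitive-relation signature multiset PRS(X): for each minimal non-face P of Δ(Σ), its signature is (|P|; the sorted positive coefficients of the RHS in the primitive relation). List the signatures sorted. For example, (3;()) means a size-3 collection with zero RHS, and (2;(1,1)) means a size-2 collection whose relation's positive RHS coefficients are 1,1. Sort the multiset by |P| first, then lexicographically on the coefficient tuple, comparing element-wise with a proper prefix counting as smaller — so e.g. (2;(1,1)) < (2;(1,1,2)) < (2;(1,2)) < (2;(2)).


Minimal non-faces — 24 found among 12 rays, 38 max cones:

  P = {3,9}:  v_{3} + v_{9} = 0 ; sig = (2;())
  P = {5,10}:  v_{5} + v_{10} = 0 ; sig = (2;())
  P = {1,5}:  v_{1} + v_{5} = v_{6} ; sig = (2;(1))
  P = {6,10}:  v_{6} + v_{10} = v_{1} ; sig = (2;(1))
  P = {3,8}:  v_{3} + v_{8} = v_{5} + v_{6} ; sig = (2;(1,1))
  P = {8,10}:  v_{8} + v_{10} = v_{6} + v_{9} ; sig = (2;(1,1))
  P = {5,11}:  v_{5} + v_{11} = v_{3} + v_{4} + v_{7} ; sig = (2;(1,1,1))
  P = {8,11}:  v_{8} + v_{11} = v_{4} + v_{6} + v_{7} ; sig = (2;(1,1,1))
  P = {9,11}:  v_{9} + v_{11} = v_{4} + v_{7} + v_{10} ; sig = (2;(1,1,1))
  P = {6,11}:  v_{6} + v_{11} = v_{1} + v_{3} + v_{4} + v_{7} ; sig = (2;(1,1,1,1))
  P = {9,12}:  v_{9} + v_{12} = v_{2} + v_{4} + v_{5} + v_{6} ; sig = (2;(1,1,1,1))
  P = {10,12}:  v_{10} + v_{12} = v_{2} + v_{3} + v_{4} + v_{6} ; sig = (2;(1,1,1,1))
  P = {1,12}:  v_{1} + v_{12} = v_{2} + v_{3} + v_{4} + 2·v_{6} ; sig = (2;(1,1,1,2))
  P = {11,12}:  v_{11} + v_{12} = 2·v_{3} + v_{4} + v_{5} ; sig = (2;(1,1,2))
  P = {8,12}:  v_{8} + v_{12} = v_{2} + v_{4} + 2·v_{5} + 2·v_{6} ; sig = (2;(1,1,2,2))
  P = {1,8}:  v_{1} + v_{8} = 2·v_{6} + v_{9} ; sig = (2;(1,2))
  P = {7,12}:  v_{7} + v_{12} = v_{3} + 2·v_{5} ; sig = (2;(1,2))
  P = {5,6,9}:  v_{5} + v_{6} + v_{9} = v_{8} ; sig = (3;(1))
  P = {1,2,11}:  v_{1} + v_{2} + v_{11} = v_{3} + v_{10} ; sig = (3;(1,1))
  P = {1,2,4,7}:  v_{1} + v_{2} + v_{4} + v_{7} = 0 ; sig = (4;())
  P = {2,4,6,7}:  v_{2} + v_{4} + v_{6} + v_{7} = v_{5} ; sig = (4;(1))
  P = {3,4,7,10}:  v_{3} + v_{4} + v_{7} + v_{10} = v_{11} ; sig = (4;(1))
  P = {2,4,7,8}:  v_{2} + v_{4} + v_{7} + v_{8} = 2·v_{5} + v_{9} ; sig = (4;(1,2))
  P = {2,3,4,5,6}:  v_{2} + v_{3} + v_{4} + v_{5} + v_{6} = v_{12} ; sig = (5;(1))

Sorted signature multiset PRS(X):
{ (2;()) ×2,  (2;(1)) ×2,  (2;(1,1)) ×2,  (2;(1,1,1)) ×3,  (2;(1,1,1,1)) ×3,  (2;(1,1,1,2)),  (2;(1,1,2)),  (2;(1,1,2,2)),  (2;(1,2)) ×2,  (3;(1)),  (3;(1,1)),  (4;()),  (4;(1)) ×2,  (4;(1,2)),  (5;(1)) }


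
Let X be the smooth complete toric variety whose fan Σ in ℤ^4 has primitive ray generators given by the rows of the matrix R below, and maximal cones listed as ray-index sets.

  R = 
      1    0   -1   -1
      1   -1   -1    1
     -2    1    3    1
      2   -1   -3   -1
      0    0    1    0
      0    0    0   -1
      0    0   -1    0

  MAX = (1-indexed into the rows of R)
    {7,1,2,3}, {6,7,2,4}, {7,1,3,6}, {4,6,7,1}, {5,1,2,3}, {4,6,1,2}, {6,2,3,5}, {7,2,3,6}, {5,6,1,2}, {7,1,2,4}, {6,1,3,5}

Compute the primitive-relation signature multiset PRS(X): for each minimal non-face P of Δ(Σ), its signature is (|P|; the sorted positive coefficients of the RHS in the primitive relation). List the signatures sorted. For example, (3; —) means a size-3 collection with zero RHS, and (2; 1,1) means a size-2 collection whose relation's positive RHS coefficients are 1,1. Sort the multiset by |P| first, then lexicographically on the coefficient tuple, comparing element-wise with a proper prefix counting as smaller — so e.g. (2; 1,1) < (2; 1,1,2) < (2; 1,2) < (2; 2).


Δ(Σ) — 7 vertices, 5 min non-faces:

  {3,4}:  v_{3} + v_{4} = 0  so sig = (2; —)
  {5,7}:  v_{5} + v_{7} = 0  so sig = (2; —)
  {4,5}:  v_{4} + v_{5} = v_{1} + v_{2} + v_{6}  so sig = (2; 1,1,1)
  {1,2,3,6}:  v_{1} + v_{2} + v_{3} + v_{6} = v_{5}  so sig = (4; 1)
  {1,2,6,7}:  v_{1} + v_{2} + v_{6} + v_{7} = v_{4}  so sig = (4; 1)

Signatures (|P|; sorted positive RHS coefficients), sorted:
    (2; —)
    (2; —)
    (2; 1,1,1)
    (4; 1)
    (4; 1)


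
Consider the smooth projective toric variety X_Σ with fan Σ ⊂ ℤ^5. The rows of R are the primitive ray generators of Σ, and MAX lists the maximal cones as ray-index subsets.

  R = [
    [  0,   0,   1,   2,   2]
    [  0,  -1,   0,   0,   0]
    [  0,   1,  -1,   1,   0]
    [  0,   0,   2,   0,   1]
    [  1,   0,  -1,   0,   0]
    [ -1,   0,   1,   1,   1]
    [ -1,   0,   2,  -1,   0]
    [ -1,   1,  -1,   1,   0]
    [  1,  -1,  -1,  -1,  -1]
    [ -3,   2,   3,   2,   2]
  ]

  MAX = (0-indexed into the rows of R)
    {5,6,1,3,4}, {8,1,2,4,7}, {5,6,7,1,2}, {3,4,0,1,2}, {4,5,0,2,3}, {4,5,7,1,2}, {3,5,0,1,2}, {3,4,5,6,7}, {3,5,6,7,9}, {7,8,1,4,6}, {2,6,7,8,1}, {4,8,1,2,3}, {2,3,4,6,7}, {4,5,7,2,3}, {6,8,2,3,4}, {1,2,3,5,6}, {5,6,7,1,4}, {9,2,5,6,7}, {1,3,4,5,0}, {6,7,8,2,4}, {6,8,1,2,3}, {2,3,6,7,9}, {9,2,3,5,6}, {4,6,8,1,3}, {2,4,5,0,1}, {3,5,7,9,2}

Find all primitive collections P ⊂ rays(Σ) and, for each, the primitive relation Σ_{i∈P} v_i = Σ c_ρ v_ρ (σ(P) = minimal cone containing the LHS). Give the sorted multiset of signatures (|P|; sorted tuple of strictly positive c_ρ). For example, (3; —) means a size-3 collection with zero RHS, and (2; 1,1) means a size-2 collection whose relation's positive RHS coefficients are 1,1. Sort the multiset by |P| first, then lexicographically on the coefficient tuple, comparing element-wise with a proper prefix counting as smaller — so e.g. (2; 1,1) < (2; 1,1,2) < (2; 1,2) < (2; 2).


Minimal non-faces — 14 found among 10 rays, 26 max cones:

  P={5,8}:  v_{5} + v_{8} = v_{1}  ⇒ sig = (2; 1)
  P={0,6}:  v_{0} + v_{6} = v_{3} + v_{5}  ⇒ sig = (2; 1,1)
  P={8,9}:  v_{8} + v_{9} = v_{2} + v_{5} + v_{6}  ⇒ sig = (2; 1,1,1)
  P={0,8}:  v_{0} + v_{8} = 2·v_{1} + v_{2} + v_{3} + v_{4}  ⇒ sig = (2; 1,1,1,2)
  P={0,7}:  v_{0} + v_{7} = v_{2} + v_{4} + 2·v_{5}  ⇒ sig = (2; 1,1,2)
  P={1,9}:  v_{1} + v_{9} = v_{2} + 2·v_{5} + v_{6}  ⇒ sig = (2; 1,1,2)
  P={0,9}:  v_{0} + v_{9} = v_{2} + 2·v_{3} + 2·v_{5} + v_{7}  ⇒ sig = (2; 1,1,2,2)
  P={4,9}:  v_{4} + v_{9} = 2·v_{3} + 2·v_{7}  ⇒ sig = (2; 2,2)
  P={3,7,8}:  v_{3} + v_{7} + v_{8} = 0  ⇒ sig = (3; —)
  P={1,3,7}:  v_{1} + v_{3} + v_{7} = v_{5}  ⇒ sig = (3; 1)
  P={1,2,4,6}:  v_{1} + v_{2} + v_{4} + v_{6} = 0  ⇒ sig = (4; —)
  P={2,4,5,6}:  v_{2} + v_{4} + v_{5} + v_{6} = v_{3} + v_{7}  ⇒ sig = (4; 1,1)
  P={1,2,3,4,5}:  v_{1} + v_{2} + v_{3} + v_{4} + v_{5} = v_{0}  ⇒ sig = (5; 1)
  P={2,3,5,6,7}:  v_{2} + v_{3} + v_{5} + v_{6} + v_{7} = v_{9}  ⇒ sig = (5; 1)

Sorted signature multiset PRS(X):
[(2; 1), (2; 1,1), (2; 1,1,1), (2; 1,1,1,2), (2; 1,1,2), (2; 1,1,2), (2; 1,1,2,2), (2; 2,2), (3; —), (3; 1), (4; —), (4; 1,1), (5; 1), (5; 1)]


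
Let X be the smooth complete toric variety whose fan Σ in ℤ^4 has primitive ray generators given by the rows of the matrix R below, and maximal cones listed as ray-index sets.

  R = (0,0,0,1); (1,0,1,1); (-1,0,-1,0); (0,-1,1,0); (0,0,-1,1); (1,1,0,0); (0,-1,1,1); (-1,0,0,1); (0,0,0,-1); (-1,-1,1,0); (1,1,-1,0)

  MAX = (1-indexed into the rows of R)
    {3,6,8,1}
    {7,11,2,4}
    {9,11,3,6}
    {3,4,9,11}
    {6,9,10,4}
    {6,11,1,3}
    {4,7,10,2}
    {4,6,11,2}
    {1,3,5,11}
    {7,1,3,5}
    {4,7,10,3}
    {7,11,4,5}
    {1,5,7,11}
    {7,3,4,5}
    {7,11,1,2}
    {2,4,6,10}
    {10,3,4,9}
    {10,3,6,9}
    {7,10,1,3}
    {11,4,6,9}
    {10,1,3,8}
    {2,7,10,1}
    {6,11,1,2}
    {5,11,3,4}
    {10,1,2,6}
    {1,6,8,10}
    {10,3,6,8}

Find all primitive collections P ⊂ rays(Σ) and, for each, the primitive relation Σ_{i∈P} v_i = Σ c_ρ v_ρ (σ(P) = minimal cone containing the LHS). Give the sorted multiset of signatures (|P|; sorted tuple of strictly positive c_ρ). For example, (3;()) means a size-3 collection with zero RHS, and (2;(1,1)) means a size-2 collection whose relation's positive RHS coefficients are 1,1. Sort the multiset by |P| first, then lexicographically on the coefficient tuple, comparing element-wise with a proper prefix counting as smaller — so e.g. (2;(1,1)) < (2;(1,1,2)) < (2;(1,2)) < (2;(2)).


Primitive collections (20):

  • {1,9}:  v_{1} + v_{9} = 0  →  sig = (2;())
  • {10,11}:  v_{10} + v_{11} = 0  →  sig = (2;())
  • {1,4}:  v_{1} + v_{4} = v_{7}  →  sig = (2;(1))
  • {2,3}:  v_{2} + v_{3} = v_{1}  →  sig = (2;(1))
  • {6,7}:  v_{6} + v_{7} = v_{2}  →  sig = (2;(1))
  • {7,9}:  v_{7} + v_{9} = v_{4}  →  sig = (2;(1))
  • {2,9}:  v_{2} + v_{9} = v_{4} + v_{6}  →  sig = (2;(1,1))
  • {4,8}:  v_{4} + v_{8} = v_{1} + v_{10}  →  sig = (2;(1,1))
  • {5,6}:  v_{5} + v_{6} = v_{1} + v_{11}  →  sig = (2;(1,1))
  • {5,10}:  v_{5} + v_{10} = v_{3} + v_{7}  →  sig = (2;(1,1))
  • {2,5}:  v_{2} + v_{5} = v_{1} + v_{7} + v_{11}  →  sig = (2;(1,1,1))
  • {5,9}:  v_{5} + v_{9} = v_{3} + v_{4} + v_{11}  →  sig = (2;(1,1,1))
  • {8,9}:  v_{8} + v_{9} = v_{3} + v_{6} + v_{10}  →  sig = (2;(1,1,1))
  • {8,11}:  v_{8} + v_{11} = v_{1} + v_{3} + v_{6}  →  sig = (2;(1,1,1))
  • {2,8}:  v_{2} + v_{8} = 2·v_{1} + v_{6} + v_{10}  →  sig = (2;(1,1,2))
  • {5,8}:  v_{5} + v_{8} = 2·v_{1} + v_{3}  →  sig = (2;(1,2))
  • {7,8}:  v_{7} + v_{8} = 2·v_{1} + v_{10}  →  sig = (2;(1,2))
  • {3,4,6}:  v_{3} + v_{4} + v_{6} = 0  →  sig = (3;())
  • {3,7,11}:  v_{3} + v_{7} + v_{11} = v_{5}  →  sig = (3;(1))
  • {1,3,6,10}:  v_{1} + v_{3} + v_{6} + v_{10} = v_{8}  →  sig = (4;(1))

Hence PRS(X_Σ) =
[(2;()), (2;()), (2;(1)), (2;(1)), (2;(1)), (2;(1)), (2;(1,1)), (2;(1,1)), (2;(1,1)), (2;(1,1)), (2;(1,1,1)), (2;(1,1,1)), (2;(1,1,1)), (2;(1,1,1)), (2;(1,1,2)), (2;(1,2)), (2;(1,2)), (3;()), (3;(1)), (4;(1))]
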